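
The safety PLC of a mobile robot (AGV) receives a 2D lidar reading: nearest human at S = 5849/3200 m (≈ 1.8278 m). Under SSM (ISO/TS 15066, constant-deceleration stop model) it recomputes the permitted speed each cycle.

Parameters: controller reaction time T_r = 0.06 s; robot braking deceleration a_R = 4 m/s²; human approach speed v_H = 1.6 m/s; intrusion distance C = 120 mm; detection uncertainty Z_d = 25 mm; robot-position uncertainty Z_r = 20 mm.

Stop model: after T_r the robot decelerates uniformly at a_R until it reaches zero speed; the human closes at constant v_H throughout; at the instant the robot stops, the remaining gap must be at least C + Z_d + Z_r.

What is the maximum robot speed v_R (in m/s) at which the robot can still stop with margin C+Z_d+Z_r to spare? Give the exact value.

v_R_max = 43/20 m/s = 2.1500 m/s

collect terms ⇒ (1/8)·v_R² + (23/50)·v_R + (-25069/16000) = 0
  disc = (23/50)² − 4·(1/8)·(-25069/16000) = 159201/160000 ; √disc = 399/400
  v_R = (−(23/50) + 399/400) / (2·(1/8)) = 43/20 m/s
check:
stop time T_s = (43/20)/4 = 0.5375 s
robot in T_r: 2.1500·0.0600 = 0.1290 m
robot covers 2.1500·0.5375 − ½·4.0000·0.5375² = 0.5778 m while stopping
human over T_r+T_s: 1.6000·(0.0600+0.5375) = 0.9560 m
residual clearance needed = 0.1200+0.0250+0.0200 = 0.1650 m
sum ≈ 0.1290+0.5778+0.9560+0.1650 ≈ 1.8278 m = S ✓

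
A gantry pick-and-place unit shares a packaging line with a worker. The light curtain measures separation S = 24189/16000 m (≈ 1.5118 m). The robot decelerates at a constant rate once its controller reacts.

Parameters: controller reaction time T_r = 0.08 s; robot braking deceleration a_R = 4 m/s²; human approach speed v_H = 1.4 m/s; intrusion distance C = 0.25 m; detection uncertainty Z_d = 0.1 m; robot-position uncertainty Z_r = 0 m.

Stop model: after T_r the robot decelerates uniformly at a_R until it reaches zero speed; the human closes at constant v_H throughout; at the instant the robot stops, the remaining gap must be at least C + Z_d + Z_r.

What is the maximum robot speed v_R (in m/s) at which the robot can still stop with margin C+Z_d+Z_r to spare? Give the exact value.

at the boundary: (1/8)·v² + (43/100)·v + (-16797/16000) = 0
  disc = (43/100)² − 4·(1/8)·(-16797/16000) = 113569/160000 ; √disc = 337/400
  v_R = (−(43/100) + 337/400) / (2·(1/8)) = 33/20 m/s
check:
braking lasts T_s = (33/20)/4 = 0.4125 s
reaction-phase robot travel = 1.6500·0.0800 = 0.1320 m
robot under decel: 1.6500²/(2·4.0000) = 0.3403 m
person approaches 1.4000·(0.0800+0.4125) = 0.6895 m
margins: 0.2500+0.1000+0.0000 = 0.3500 m
sum ≈ 0.1320+0.3403+0.6895+0.3500 ≈ 1.5118 m = S ✓

v_R_max = 33/20 m/s = 1.6500 m/s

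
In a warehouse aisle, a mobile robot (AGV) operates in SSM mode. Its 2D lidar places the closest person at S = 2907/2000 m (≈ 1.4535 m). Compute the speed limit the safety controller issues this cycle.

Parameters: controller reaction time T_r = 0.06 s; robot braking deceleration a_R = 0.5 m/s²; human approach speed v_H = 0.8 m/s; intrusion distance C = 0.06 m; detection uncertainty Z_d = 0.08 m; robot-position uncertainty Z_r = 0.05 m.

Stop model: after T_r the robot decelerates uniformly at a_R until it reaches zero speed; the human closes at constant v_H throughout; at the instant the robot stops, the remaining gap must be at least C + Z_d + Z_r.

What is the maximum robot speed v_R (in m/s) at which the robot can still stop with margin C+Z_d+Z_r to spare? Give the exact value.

v_R_max = 11/20 m/s = 0.5500 m/s

collect terms ⇒ (1)·v_R² + (83/50)·v_R + (-2431/2000) = 0
  disc = (83/50)² − 4·(1)·(-2431/2000) = 4761/625 ; √disc = 69/25
  v_R = (−(83/50) + 69/25) / (2·(1)) = 11/20 m/s
check:
braking lasts T_s = (11/20)/(1/2) = 1.1000 s
reaction-phase robot travel = 0.5500·0.0600 = 0.0330 m
robot under decel: 0.5500²/(2·0.5000) = 0.3025 m
human closes 0.8000·1.1600 = 0.9280 m
residual clearance needed = 0.0600+0.0800+0.0500 = 0.1900 m
sum ≈ 0.0330+0.3025+0.9280+0.1900 ≈ 1.4535 m = S ✓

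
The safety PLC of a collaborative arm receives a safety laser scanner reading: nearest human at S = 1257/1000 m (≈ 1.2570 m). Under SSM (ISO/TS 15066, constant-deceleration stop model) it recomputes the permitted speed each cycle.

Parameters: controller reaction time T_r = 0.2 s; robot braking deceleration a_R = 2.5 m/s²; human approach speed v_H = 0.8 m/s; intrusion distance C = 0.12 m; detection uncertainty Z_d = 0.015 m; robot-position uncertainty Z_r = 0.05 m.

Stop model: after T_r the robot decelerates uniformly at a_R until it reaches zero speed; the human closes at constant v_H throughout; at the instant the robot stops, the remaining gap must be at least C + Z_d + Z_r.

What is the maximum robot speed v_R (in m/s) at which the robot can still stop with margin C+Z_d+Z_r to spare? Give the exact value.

v_R_max = 6/5 m/s = 1.2000 m/s

collect terms ⇒ (1/5)·v_R² + (13/25)·v_R + (-114/125) = 0
  disc = (13/25)² − 4·(1/5)·(-114/125) = 1 ; √disc = 1
  v_R = (−(13/25) + 1) / (2·(1/5)) = 6/5 m/s
check:
braking lasts T_s = (6/5)/(5/2) = 0.4800 s
robot covers v_R·T_r = 1.2000·0.2000 = 0.2400 m before braking
braking distance = 1.2000²/(2·2.5000) = 0.2880 m
person approaches 0.8000·(0.2000+0.4800) = 0.5440 m
margins: 0.1200+0.0150+0.0500 = 0.1850 m
sum ≈ 0.2400+0.2880+0.5440+0.1850 ≈ 1.2570 m = S ✓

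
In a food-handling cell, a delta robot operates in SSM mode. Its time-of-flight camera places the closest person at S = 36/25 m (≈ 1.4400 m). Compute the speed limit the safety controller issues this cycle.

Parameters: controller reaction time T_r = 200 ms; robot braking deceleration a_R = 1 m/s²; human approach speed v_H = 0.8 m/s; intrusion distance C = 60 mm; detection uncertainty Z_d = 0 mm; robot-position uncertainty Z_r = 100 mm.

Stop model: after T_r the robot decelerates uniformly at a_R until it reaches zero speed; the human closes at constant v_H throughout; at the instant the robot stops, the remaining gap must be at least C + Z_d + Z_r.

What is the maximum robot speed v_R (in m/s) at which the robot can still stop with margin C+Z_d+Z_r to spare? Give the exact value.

v_R_max = 4/5 m/s = 0.8000 m/s

quadratic (1/2)·v² + (1)·v + (-28/25) = 0
  disc = (1)² − 4·(1/2)·(-28/25) = 81/25 ; √disc = 9/5
  v_R = (−(1) + 9/5) / (2·(1/2)) = 4/5 m/s
check:
stop time T_s = (4/5)/1 = 0.8000 s
reaction-phase robot travel = 0.8000·0.2000 = 0.1600 m
braking distance = 0.8000²/(2·1.0000) = 0.3200 m
human closes 0.8000·1.0000 = 0.8000 m
margins: 0.0600+0.0000+0.1000 = 0.1600 m
sum ≈ 0.1600+0.3200+0.8000+0.1600 ≈ 1.4400 m = S ✓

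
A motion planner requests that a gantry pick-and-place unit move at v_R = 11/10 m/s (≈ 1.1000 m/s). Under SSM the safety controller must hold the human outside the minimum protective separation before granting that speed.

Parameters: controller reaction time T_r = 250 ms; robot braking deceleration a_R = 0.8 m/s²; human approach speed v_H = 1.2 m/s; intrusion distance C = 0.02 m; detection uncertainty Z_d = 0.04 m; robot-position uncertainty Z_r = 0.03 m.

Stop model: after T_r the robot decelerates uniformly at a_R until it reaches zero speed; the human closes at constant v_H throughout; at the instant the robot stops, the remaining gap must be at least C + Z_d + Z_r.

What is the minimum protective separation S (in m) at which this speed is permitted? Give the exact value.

S_min = 2457/800 m = 3.0713 m

braking lasts T_s = (11/10)/(4/5) = 1.3750 s
robot in T_r: 1.1000·0.2500 = 0.2750 m
braking distance = 1.1000²/(2·0.8000) = 0.7562 m
human over T_r+T_s: 1.2000·(0.2500+1.3750) = 1.9500 m
margins: 0.0200+0.0400+0.0300 = 0.0900 m
S_min ≈ 0.2750+0.7562+1.9500+0.0900  ⇒  S_min = 2457/800 m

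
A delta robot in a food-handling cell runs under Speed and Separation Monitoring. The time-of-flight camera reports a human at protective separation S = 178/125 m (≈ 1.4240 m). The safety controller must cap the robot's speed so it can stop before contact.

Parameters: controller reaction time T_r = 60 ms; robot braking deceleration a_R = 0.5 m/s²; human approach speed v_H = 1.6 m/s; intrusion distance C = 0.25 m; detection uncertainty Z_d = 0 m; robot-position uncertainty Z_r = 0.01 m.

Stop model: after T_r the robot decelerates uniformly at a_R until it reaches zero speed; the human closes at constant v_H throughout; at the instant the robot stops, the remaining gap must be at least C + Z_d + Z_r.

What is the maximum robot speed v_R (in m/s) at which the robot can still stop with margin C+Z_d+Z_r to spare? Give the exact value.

at the boundary: (1)·v² + (163/50)·v + (-267/250) = 0
  disc = (163/50)² − 4·(1)·(-267/250) = 37249/2500 ; √disc = 193/50
  v_R = (−(163/50) + 193/50) / (2·(1)) = 3/10 m/s
check:
braking lasts T_s = (3/10)/(1/2) = 0.6000 s
robot in T_r: 0.3000·0.0600 = 0.0180 m
robot under decel: 0.3000²/(2·0.5000) = 0.0900 m
human over T_r+T_s: 1.6000·(0.0600+0.6000) = 1.0560 m
C+Z_d+Z_r = 0.2500+0.0000+0.0100 = 0.2600 m
sum ≈ 0.0180+0.0900+1.0560+0.2600 ≈ 1.4240 m = S ✓

v_R_max = 3/10 m/s = 0.3000 m/s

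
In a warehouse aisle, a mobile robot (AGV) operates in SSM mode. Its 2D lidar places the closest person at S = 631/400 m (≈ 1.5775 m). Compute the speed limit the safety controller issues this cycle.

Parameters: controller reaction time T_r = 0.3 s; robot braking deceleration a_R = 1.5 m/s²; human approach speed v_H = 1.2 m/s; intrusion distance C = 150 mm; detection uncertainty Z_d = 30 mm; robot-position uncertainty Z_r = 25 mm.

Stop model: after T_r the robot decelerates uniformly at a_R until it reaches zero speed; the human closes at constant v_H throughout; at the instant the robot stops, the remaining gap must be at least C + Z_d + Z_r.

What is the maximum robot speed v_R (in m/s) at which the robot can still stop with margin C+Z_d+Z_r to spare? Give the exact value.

v_R_max = 3/4 m/s = 0.7500 m/s

collect terms ⇒ (1/3)·v_R² + (11/10)·v_R + (-81/80) = 0
  disc = (11/10)² − 4·(1/3)·(-81/80) = 64/25 ; √disc = 8/5
  v_R = (−(11/10) + 8/5) / (2·(1/3)) = 3/4 m/s
check:
braking lasts T_s = (3/4)/(3/2) = 0.5000 s
robot in T_r: 0.7500·0.3000 = 0.2250 m
robot under decel: 0.7500²/(2·1.5000) = 0.1875 m
human closes 1.2000·0.8000 = 0.9600 m
margins: 0.1500+0.0300+0.0250 = 0.2050 m
sum ≈ 0.2250+0.1875+0.9600+0.2050 ≈ 1.5775 m = S ✓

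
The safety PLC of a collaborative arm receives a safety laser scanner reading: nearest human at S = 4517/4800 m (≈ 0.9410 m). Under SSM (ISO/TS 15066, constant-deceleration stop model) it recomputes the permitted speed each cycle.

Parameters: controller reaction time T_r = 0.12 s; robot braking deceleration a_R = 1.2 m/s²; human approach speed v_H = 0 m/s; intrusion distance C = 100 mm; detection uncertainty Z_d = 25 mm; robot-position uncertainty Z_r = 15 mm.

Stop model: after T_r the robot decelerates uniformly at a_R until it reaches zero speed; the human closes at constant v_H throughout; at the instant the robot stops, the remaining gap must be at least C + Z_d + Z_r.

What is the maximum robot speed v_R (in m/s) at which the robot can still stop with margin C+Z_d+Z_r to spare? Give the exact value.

v_R_max = 5/4 m/s = 1.2500 m/s

at the boundary: (5/12)·v² + (3/25)·v + (-769/960) = 0
  disc = (3/25)² − 4·(5/12)·(-769/960) = 485809/360000 ; √disc = 697/600
  v_R = (−(3/25) + 697/600) / (2·(5/12)) = 5/4 m/s
check:
T_s = v_R/a_R = (5/4)/(6/5) = 1.0417 s
robot in T_r: 1.2500·0.1200 = 0.1500 m
braking distance = 1.2500²/(2·1.2000) = 0.6510 m
human closes 0.0000·1.1617 = 0.0000 m
residual clearance needed = 0.1000+0.0250+0.0150 = 0.1400 m
sum ≈ 0.1500+0.6510+0.0000+0.1400 ≈ 0.9410 m = S ✓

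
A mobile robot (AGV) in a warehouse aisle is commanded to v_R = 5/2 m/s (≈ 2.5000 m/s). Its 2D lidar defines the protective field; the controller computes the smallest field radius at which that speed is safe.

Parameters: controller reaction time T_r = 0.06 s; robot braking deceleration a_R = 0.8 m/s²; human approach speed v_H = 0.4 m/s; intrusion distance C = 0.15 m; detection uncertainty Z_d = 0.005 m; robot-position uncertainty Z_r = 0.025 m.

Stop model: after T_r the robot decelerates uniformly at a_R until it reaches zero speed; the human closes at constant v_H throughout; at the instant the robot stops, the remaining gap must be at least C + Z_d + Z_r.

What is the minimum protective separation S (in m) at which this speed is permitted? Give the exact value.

S_min = 22041/4000 m = 5.5103 m

braking lasts T_s = (5/2)/(4/5) = 3.1250 s
robot covers v_R·T_r = 2.5000·0.0600 = 0.1500 m before braking
robot under decel: 2.5000²/(2·0.8000) = 3.9062 m
human closes 0.4000·3.1850 = 1.2740 m
residual clearance needed = 0.1500+0.0050+0.0250 = 0.1800 m
S_min ≈ 0.1500+3.9062+1.2740+0.1800  ⇒  S_min = 22041/4000 m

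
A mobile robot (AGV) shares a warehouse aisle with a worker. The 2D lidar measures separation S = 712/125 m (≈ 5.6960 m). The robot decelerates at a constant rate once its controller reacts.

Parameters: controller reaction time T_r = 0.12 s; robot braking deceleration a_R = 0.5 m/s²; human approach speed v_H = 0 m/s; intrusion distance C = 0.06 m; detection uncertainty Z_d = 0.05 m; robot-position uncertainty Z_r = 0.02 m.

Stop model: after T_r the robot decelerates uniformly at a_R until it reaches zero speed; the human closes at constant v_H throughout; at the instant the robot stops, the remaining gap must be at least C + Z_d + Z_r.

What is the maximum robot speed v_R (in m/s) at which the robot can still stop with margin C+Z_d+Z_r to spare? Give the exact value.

quadratic (1)·v² + (3/25)·v + (-2783/500) = 0
  disc = (3/25)² − 4·(1)·(-2783/500) = 13924/625 ; √disc = 118/25
  v_R = (−(3/25) + 118/25) / (2·(1)) = 23/10 m/s
check:
T_s = v_R/a_R = (23/10)/(1/2) = 4.6000 s
robot in T_r: 2.3000·0.1200 = 0.2760 m
robot covers 2.3000·4.6000 − ½·0.5000·4.6000² = 5.2900 m while stopping
human closes 0.0000·4.7200 = 0.0000 m
margins: 0.0600+0.0500+0.0200 = 0.1300 m
sum ≈ 0.2760+5.2900+0.0000+0.1300 ≈ 5.6960 m = S ✓

v_R_max = 23/10 m/s = 2.3000 m/s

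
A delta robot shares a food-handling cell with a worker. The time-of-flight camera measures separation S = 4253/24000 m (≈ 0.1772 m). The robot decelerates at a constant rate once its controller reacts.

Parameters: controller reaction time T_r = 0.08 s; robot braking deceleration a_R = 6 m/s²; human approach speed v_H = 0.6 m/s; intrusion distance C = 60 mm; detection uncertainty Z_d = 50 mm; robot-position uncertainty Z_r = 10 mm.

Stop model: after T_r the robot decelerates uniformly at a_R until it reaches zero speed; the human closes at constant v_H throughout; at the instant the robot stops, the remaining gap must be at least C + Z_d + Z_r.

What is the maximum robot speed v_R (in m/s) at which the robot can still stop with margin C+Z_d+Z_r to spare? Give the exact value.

v_R_max = 1/20 m/s = 0.0500 m/s

quadratic (1/12)·v² + (9/50)·v + (-221/24000) = 0
  disc = (9/50)² − 4·(1/12)·(-221/24000) = 12769/360000 ; √disc = 113/600
  v_R = (−(9/50) + 113/600) / (2·(1/12)) = 1/20 m/s
check:
T_s = v_R/a_R = (1/20)/6 = 0.0083 s
robot covers v_R·T_r = 0.0500·0.0800 = 0.0040 m before braking
robot covers 0.0500·0.0083 − ½·6.0000·0.0083² = 0.0002 m while stopping
human over T_r+T_s: 0.6000·(0.0800+0.0083) = 0.0530 m
C+Z_d+Z_r = 0.0600+0.0500+0.0100 = 0.1200 m
sum ≈ 0.0040+0.0002+0.0530+0.1200 ≈ 0.1772 m = S ✓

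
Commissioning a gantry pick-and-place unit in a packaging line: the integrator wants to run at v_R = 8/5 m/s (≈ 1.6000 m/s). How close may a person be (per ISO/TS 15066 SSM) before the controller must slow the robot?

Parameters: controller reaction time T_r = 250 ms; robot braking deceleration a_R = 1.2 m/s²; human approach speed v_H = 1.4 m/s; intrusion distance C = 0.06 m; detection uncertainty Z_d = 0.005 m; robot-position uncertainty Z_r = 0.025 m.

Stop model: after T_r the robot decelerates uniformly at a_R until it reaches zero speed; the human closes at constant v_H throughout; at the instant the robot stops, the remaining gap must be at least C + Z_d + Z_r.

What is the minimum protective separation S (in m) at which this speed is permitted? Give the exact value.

S_min = 283/75 m = 3.7733 m

stop time T_s = (8/5)/(6/5) = 1.3333 s
robot covers v_R·T_r = 1.6000·0.2500 = 0.4000 m before braking
braking distance = 1.6000²/(2·1.2000) = 1.0667 m
human over T_r+T_s: 1.4000·(0.2500+1.3333) = 2.2167 m
C+Z_d+Z_r = 0.0600+0.0050+0.0250 = 0.0900 m
S_min ≈ 0.4000+1.0667+2.2167+0.0900  ⇒  S_min = 283/75 m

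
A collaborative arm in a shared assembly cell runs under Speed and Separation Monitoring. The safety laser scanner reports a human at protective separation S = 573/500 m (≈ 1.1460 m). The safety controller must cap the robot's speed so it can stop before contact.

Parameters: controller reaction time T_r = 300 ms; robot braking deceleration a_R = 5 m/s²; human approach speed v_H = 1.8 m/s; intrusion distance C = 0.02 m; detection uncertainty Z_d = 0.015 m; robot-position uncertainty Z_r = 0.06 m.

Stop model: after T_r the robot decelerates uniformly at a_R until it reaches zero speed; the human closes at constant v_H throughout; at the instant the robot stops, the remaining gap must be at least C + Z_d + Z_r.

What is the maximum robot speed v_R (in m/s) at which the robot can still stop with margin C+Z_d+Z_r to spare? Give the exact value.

v_R_max = 7/10 m/s = 0.7000 m/s

at the boundary: (1/10)·v² + (33/50)·v + (-511/1000) = 0
  disc = (33/50)² − 4·(1/10)·(-511/1000) = 16/25 ; √disc = 4/5
  v_R = (−(33/50) + 4/5) / (2·(1/10)) = 7/10 m/s
check:
T_s = v_R/a_R = (7/10)/5 = 0.1400 s
robot covers v_R·T_r = 0.7000·0.3000 = 0.2100 m before braking
braking distance = 0.7000²/(2·5.0000) = 0.0490 m
human closes 1.8000·0.4400 = 0.7920 m
C+Z_d+Z_r = 0.0200+0.0150+0.0600 = 0.0950 m
sum ≈ 0.2100+0.0490+0.7920+0.0950 ≈ 1.1460 m = S ✓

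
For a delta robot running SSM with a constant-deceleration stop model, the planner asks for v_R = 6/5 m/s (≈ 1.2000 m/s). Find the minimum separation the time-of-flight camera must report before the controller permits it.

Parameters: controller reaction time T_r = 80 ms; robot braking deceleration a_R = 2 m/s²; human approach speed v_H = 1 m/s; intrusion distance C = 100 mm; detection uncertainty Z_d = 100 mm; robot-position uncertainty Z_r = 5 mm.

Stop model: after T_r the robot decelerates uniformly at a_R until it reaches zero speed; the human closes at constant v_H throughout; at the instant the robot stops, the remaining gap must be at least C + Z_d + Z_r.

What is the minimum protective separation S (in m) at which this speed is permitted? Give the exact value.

S_min = 1341/1000 m = 1.3410 m

braking lasts T_s = (6/5)/2 = 0.6000 s
robot in T_r: 1.2000·0.0800 = 0.0960 m
robot covers 1.2000·0.6000 − ½·2.0000·0.6000² = 0.3600 m while stopping
person approaches 1.0000·(0.0800+0.6000) = 0.6800 m
C+Z_d+Z_r = 0.1000+0.1000+0.0050 = 0.2050 m
S_min ≈ 0.0960+0.3600+0.6800+0.2050  ⇒  S_min = 1341/1000 m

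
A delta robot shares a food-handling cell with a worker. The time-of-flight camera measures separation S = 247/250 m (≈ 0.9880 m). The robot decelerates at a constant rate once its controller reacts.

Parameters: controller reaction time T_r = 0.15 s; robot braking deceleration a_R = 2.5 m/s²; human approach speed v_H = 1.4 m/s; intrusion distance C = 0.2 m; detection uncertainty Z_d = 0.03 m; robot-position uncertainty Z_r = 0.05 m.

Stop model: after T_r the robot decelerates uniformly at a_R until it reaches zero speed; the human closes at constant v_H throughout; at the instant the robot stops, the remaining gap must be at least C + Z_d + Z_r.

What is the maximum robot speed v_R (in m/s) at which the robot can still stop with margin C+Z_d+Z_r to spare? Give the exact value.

collect terms ⇒ (1/5)·v_R² + (71/100)·v_R + (-249/500) = 0
  disc = (71/100)² − 4·(1/5)·(-249/500) = 361/400 ; √disc = 19/20
  v_R = (−(71/100) + 19/20) / (2·(1/5)) = 3/5 m/s
check:
T_s = v_R/a_R = (3/5)/(5/2) = 0.2400 s
robot in T_r: 0.6000·0.1500 = 0.0900 m
robot covers 0.6000·0.2400 − ½·2.5000·0.2400² = 0.0720 m while stopping
person approaches 1.4000·(0.1500+0.2400) = 0.5460 m
margins: 0.2000+0.0300+0.0500 = 0.2800 m
sum ≈ 0.0900+0.0720+0.5460+0.2800 ≈ 0.9880 m = S ✓

v_R_max = 3/5 m/s = 0.6000 m/s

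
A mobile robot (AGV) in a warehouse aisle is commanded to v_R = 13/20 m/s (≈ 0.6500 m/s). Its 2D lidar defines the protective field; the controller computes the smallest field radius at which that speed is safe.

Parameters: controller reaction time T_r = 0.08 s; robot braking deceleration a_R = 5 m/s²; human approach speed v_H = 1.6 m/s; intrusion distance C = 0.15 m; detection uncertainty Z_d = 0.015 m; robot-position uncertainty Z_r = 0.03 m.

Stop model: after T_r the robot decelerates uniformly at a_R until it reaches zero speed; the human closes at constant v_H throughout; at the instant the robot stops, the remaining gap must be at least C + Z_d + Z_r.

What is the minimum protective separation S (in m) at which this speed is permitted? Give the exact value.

T_s = v_R/a_R = (13/20)/5 = 0.1300 s
reaction-phase robot travel = 0.6500·0.0800 = 0.0520 m
robot under decel: 0.6500²/(2·5.0000) = 0.0423 m
human over T_r+T_s: 1.6000·(0.0800+0.1300) = 0.3360 m
C+Z_d+Z_r = 0.1500+0.0150+0.0300 = 0.1950 m
S_min ≈ 0.0520+0.0423+0.3360+0.1950  ⇒  S_min = 2501/4000 m

S_min = 2501/4000 m = 0.6252 m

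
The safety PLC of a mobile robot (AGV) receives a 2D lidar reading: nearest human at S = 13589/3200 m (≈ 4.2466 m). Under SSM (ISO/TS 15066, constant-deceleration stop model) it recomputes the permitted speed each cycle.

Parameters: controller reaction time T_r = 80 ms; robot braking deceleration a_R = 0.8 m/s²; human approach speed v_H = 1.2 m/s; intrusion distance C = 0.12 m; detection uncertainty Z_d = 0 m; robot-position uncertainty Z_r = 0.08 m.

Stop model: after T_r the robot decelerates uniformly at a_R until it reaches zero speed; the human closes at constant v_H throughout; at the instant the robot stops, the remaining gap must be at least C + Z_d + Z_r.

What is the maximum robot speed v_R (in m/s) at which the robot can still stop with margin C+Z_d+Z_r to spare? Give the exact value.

quadratic (5/8)·v² + (79/50)·v + (-63209/16000) = 0
  disc = (79/50)² − 4·(5/8)·(-63209/16000) = 1979649/160000 ; √disc = 1407/400
  v_R = (−(79/50) + 1407/400) / (2·(5/8)) = 31/20 m/s
check:
T_s = v_R/a_R = (31/20)/(4/5) = 1.9375 s
robot covers v_R·T_r = 1.5500·0.0800 = 0.1240 m before braking
robot covers 1.5500·1.9375 − ½·0.8000·1.9375² = 1.5016 m while stopping
human closes 1.2000·2.0175 = 2.4210 m
C+Z_d+Z_r = 0.1200+0.0000+0.0800 = 0.2000 m
sum ≈ 0.1240+1.5016+2.4210+0.2000 ≈ 4.2466 m = S ✓

v_R_max = 31/20 m/s = 1.5500 m/s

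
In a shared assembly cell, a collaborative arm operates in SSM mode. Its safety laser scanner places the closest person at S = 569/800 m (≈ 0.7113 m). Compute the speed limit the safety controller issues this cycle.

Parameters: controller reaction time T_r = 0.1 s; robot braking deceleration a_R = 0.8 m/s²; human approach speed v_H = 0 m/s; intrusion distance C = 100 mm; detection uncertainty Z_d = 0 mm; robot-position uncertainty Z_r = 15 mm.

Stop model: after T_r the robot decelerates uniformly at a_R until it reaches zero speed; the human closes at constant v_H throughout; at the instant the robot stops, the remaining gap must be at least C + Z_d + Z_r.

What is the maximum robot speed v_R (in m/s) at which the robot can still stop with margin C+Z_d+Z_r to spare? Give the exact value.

v_R_max = 9/10 m/s = 0.9000 m/s

collect terms ⇒ (5/8)·v_R² + (1/10)·v_R + (-477/800) = 0
  disc = (1/10)² − 4·(5/8)·(-477/800) = 2401/1600 ; √disc = 49/40
  v_R = (−(1/10) + 49/40) / (2·(5/8)) = 9/10 m/s
check:
stop time T_s = (9/10)/(4/5) = 1.1250 s
robot covers v_R·T_r = 0.9000·0.1000 = 0.0900 m before braking
robot under decel: 0.9000²/(2·0.8000) = 0.5062 m
human closes 0.0000·1.2250 = 0.0000 m
C+Z_d+Z_r = 0.1000+0.0000+0.0150 = 0.1150 m
sum ≈ 0.0900+0.5062+0.0000+0.1150 ≈ 0.7113 m = S ✓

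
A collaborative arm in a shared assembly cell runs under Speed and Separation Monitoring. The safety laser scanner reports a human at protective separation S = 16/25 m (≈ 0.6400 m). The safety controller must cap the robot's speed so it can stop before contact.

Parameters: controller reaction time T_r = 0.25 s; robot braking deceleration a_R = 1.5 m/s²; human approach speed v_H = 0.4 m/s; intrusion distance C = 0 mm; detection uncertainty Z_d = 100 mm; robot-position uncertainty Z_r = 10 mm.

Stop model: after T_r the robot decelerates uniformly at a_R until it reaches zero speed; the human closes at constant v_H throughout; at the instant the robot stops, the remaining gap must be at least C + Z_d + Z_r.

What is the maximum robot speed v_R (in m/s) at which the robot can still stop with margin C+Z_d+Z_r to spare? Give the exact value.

at the boundary: (1/3)·v² + (31/60)·v + (-43/100) = 0
  disc = (31/60)² − 4·(1/3)·(-43/100) = 121/144 ; √disc = 11/12
  v_R = (−(31/60) + 11/12) / (2·(1/3)) = 3/5 m/s
check:
braking lasts T_s = (3/5)/(3/2) = 0.4000 s
robot covers v_R·T_r = 0.6000·0.2500 = 0.1500 m before braking
braking distance = 0.6000²/(2·1.5000) = 0.1200 m
person approaches 0.4000·(0.2500+0.4000) = 0.2600 m
C+Z_d+Z_r = 0.0000+0.1000+0.0100 = 0.1100 m
sum ≈ 0.1500+0.1200+0.2600+0.1100 ≈ 0.6400 m = S ✓

v_R_max = 3/5 m/s = 0.6000 m/s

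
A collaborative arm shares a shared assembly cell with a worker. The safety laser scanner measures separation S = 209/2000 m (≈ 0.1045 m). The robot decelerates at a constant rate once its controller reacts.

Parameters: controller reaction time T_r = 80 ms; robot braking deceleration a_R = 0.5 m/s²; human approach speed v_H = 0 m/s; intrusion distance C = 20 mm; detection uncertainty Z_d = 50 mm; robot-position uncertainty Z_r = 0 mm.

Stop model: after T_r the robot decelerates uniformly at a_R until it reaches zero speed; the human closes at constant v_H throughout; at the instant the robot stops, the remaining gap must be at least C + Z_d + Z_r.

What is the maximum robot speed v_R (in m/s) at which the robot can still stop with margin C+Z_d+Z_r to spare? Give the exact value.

at the boundary: (1)·v² + (2/25)·v + (-69/2000) = 0
  disc = (2/25)² − 4·(1)·(-69/2000) = 361/2500 ; √disc = 19/50
  v_R = (−(2/25) + 19/50) / (2·(1)) = 3/20 m/s
check:
braking lasts T_s = (3/20)/(1/2) = 0.3000 s
robot in T_r: 0.1500·0.0800 = 0.0120 m
robot under decel: 0.1500²/(2·0.5000) = 0.0225 m
human closes 0.0000·0.3800 = 0.0000 m
margins: 0.0200+0.0500+0.0000 = 0.0700 m
sum ≈ 0.0120+0.0225+0.0000+0.0700 ≈ 0.1045 m = S ✓

v_R_max = 3/20 m/s = 0.1500 m/s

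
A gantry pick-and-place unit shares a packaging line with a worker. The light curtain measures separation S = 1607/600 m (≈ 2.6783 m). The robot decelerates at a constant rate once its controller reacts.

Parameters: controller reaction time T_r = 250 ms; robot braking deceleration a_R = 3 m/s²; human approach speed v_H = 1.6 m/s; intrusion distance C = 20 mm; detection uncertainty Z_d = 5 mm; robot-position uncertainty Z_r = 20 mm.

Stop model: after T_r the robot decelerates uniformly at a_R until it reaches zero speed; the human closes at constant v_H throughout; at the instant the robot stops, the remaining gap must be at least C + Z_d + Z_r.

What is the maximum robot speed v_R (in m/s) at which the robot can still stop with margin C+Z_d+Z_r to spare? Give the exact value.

collect terms ⇒ (1/6)·v_R² + (47/60)·v_R + (-67/30) = 0
  disc = (47/60)² − 4·(1/6)·(-67/30) = 841/400 ; √disc = 29/20
  v_R = (−(47/60) + 29/20) / (2·(1/6)) = 2 m/s
check:
stop time T_s = 2/3 = 0.6667 s
robot covers v_R·T_r = 2.0000·0.2500 = 0.5000 m before braking
braking distance = 2.0000²/(2·3.0000) = 0.6667 m
human over T_r+T_s: 1.6000·(0.2500+0.6667) = 1.4667 m
margins: 0.0200+0.0050+0.0200 = 0.0450 m
sum ≈ 0.5000+0.6667+1.4667+0.0450 ≈ 2.6783 m = S ✓

v_R_max = 2 m/s = 2.0000 m/s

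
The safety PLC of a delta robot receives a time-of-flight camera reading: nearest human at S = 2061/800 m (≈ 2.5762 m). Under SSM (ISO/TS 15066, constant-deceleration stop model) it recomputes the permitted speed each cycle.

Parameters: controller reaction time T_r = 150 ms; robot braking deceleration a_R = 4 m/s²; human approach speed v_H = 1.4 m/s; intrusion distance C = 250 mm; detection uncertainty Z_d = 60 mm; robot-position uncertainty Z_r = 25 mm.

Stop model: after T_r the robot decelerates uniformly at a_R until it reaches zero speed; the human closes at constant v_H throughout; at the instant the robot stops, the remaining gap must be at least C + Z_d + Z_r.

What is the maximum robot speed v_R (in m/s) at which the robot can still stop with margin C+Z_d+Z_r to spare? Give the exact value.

v_R_max = 5/2 m/s = 2.5000 m/s

quadratic (1/8)·v² + (1/2)·v + (-65/32) = 0
  disc = (1/2)² − 4·(1/8)·(-65/32) = 81/64 ; √disc = 9/8
  v_R = (−(1/2) + 9/8) / (2·(1/8)) = 5/2 m/s
check:
stop time T_s = (5/2)/4 = 0.6250 s
robot in T_r: 2.5000·0.1500 = 0.3750 m
braking distance = 2.5000²/(2·4.0000) = 0.7812 m
human over T_r+T_s: 1.4000·(0.1500+0.6250) = 1.0850 m
C+Z_d+Z_r = 0.2500+0.0600+0.0250 = 0.3350 m
sum ≈ 0.3750+0.7812+1.0850+0.3350 ≈ 2.5762 m = S ✓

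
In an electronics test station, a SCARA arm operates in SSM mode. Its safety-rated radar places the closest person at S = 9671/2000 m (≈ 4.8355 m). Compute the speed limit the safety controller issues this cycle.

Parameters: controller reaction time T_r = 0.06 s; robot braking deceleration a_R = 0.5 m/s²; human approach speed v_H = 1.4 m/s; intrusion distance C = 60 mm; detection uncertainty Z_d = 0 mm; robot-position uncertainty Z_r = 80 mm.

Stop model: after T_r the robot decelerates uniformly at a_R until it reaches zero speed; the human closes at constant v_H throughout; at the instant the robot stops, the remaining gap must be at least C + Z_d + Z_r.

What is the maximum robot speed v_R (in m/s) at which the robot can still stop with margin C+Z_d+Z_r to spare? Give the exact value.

quadratic (1)·v² + (143/50)·v + (-9223/2000) = 0
  disc = (143/50)² − 4·(1)·(-9223/2000) = 16641/625 ; √disc = 129/25
  v_R = (−(143/50) + 129/25) / (2·(1)) = 23/20 m/s
check:
braking lasts T_s = (23/20)/(1/2) = 2.3000 s
robot covers v_R·T_r = 1.1500·0.0600 = 0.0690 m before braking
braking distance = 1.1500²/(2·0.5000) = 1.3225 m
human closes 1.4000·2.3600 = 3.3040 m
residual clearance needed = 0.0600+0.0000+0.0800 = 0.1400 m
sum ≈ 0.0690+1.3225+3.3040+0.1400 ≈ 4.8355 m = S ✓

v_R_max = 23/20 m/s = 1.1500 m/s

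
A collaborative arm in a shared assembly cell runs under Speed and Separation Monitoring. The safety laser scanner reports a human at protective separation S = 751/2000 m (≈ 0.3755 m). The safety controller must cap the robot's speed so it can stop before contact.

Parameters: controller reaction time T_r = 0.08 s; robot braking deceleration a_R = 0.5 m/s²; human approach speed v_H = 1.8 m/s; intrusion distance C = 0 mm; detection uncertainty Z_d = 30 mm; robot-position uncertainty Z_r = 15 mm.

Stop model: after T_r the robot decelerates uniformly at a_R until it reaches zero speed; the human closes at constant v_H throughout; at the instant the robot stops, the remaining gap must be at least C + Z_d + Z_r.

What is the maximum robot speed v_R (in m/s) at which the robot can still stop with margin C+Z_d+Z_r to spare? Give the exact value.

quadratic (1)·v² + (92/25)·v + (-373/2000) = 0
  disc = (92/25)² − 4·(1)·(-373/2000) = 35721/2500 ; √disc = 189/50
  v_R = (−(92/25) + 189/50) / (2·(1)) = 1/20 m/s
check:
T_s = v_R/a_R = (1/20)/(1/2) = 0.1000 s
reaction-phase robot travel = 0.0500·0.0800 = 0.0040 m
robot under decel: 0.0500²/(2·0.5000) = 0.0025 m
person approaches 1.8000·(0.0800+0.1000) = 0.3240 m
C+Z_d+Z_r = 0.0000+0.0300+0.0150 = 0.0450 m
sum ≈ 0.0040+0.0025+0.3240+0.0450 ≈ 0.3755 m = S ✓

v_R_max = 1/20 m/s = 0.0500 m/s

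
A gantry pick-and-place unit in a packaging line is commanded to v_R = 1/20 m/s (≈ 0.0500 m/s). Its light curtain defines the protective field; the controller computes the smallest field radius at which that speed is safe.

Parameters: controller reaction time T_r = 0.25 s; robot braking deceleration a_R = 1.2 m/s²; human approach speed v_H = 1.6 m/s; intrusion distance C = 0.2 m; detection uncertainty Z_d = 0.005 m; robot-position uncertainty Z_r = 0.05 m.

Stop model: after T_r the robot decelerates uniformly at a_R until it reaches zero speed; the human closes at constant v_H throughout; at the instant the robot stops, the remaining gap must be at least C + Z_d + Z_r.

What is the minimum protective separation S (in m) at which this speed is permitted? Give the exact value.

braking lasts T_s = (1/20)/(6/5) = 0.0417 s
reaction-phase robot travel = 0.0500·0.2500 = 0.0125 m
robot under decel: 0.0500²/(2·1.2000) = 0.0010 m
human closes 1.6000·0.2917 = 0.4667 m
C+Z_d+Z_r = 0.2000+0.0050+0.0500 = 0.2550 m
S_min ≈ 0.0125+0.0010+0.4667+0.2550  ⇒  S_min = 3529/4800 m

S_min = 3529/4800 m = 0.7352 m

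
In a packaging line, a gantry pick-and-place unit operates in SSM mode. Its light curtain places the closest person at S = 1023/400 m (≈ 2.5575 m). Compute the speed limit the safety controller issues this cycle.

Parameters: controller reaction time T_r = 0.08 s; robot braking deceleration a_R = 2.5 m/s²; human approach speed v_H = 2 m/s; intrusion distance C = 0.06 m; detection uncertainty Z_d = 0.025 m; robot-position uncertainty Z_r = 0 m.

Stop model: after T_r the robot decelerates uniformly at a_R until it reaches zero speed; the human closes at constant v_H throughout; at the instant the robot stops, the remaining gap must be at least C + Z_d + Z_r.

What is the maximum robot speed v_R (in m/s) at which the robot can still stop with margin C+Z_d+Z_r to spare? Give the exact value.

v_R_max = 37/20 m/s = 1.8500 m/s

collect terms ⇒ (1/5)·v_R² + (22/25)·v_R + (-37/16) = 0
  disc = (22/25)² − 4·(1/5)·(-37/16) = 6561/2500 ; √disc = 81/50
  v_R = (−(22/25) + 81/50) / (2·(1/5)) = 37/20 m/s
check:
braking lasts T_s = (37/20)/(5/2) = 0.7400 s
reaction-phase robot travel = 1.8500·0.0800 = 0.1480 m
braking distance = 1.8500²/(2·2.5000) = 0.6845 m
human closes 2.0000·0.8200 = 1.6400 m
residual clearance needed = 0.0600+0.0250+0.0000 = 0.0850 m
sum ≈ 0.1480+0.6845+1.6400+0.0850 ≈ 2.5575 m = S ✓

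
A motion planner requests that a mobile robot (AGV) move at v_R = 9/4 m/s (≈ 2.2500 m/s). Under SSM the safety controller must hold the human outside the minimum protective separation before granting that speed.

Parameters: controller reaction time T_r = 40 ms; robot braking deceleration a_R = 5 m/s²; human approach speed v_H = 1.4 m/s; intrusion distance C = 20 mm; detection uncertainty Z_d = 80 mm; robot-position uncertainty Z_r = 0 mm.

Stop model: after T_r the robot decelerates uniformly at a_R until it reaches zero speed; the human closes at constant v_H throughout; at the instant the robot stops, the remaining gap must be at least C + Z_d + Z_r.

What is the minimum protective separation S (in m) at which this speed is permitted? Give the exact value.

S_min = 5529/4000 m = 1.3822 m

stop time T_s = (9/4)/5 = 0.4500 s
robot in T_r: 2.2500·0.0400 = 0.0900 m
robot under decel: 2.2500²/(2·5.0000) = 0.5062 m
human over T_r+T_s: 1.4000·(0.0400+0.4500) = 0.6860 m
residual clearance needed = 0.0200+0.0800+0.0000 = 0.1000 m
S_min ≈ 0.0900+0.5062+0.6860+0.1000  ⇒  S_min = 5529/4000 m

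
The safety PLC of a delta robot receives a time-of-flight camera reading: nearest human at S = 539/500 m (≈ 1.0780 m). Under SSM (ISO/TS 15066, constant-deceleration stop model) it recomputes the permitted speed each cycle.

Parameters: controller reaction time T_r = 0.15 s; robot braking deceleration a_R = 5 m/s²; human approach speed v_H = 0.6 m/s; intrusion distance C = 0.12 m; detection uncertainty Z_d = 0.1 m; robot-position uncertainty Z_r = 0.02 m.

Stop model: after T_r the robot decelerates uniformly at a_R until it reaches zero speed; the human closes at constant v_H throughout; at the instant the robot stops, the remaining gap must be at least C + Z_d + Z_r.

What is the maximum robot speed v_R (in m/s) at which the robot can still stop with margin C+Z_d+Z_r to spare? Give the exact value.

v_R_max = 17/10 m/s = 1.7000 m/s

at the boundary: (1/10)·v² + (27/100)·v + (-187/250) = 0
  disc = (27/100)² − 4·(1/10)·(-187/250) = 3721/10000 ; √disc = 61/100
  v_R = (−(27/100) + 61/100) / (2·(1/10)) = 17/10 m/s
check:
T_s = v_R/a_R = (17/10)/5 = 0.3400 s
robot covers v_R·T_r = 1.7000·0.1500 = 0.2550 m before braking
braking distance = 1.7000²/(2·5.0000) = 0.2890 m
human over T_r+T_s: 0.6000·(0.1500+0.3400) = 0.2940 m
C+Z_d+Z_r = 0.1200+0.1000+0.0200 = 0.2400 m
sum ≈ 0.2550+0.2890+0.2940+0.2400 ≈ 1.0780 m = S ✓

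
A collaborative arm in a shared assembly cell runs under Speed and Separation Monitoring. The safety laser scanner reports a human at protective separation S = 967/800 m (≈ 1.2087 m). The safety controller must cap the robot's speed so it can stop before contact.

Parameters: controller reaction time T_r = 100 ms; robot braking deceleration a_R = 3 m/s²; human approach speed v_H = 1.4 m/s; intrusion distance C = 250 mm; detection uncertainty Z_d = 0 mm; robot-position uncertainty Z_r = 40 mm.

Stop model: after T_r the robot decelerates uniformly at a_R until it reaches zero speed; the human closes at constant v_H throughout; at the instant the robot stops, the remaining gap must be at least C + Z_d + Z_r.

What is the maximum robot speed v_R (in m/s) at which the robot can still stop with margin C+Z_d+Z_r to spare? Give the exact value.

at the boundary: (1/6)·v² + (17/30)·v + (-623/800) = 0
  disc = (17/30)² − 4·(1/6)·(-623/800) = 121/144 ; √disc = 11/12
  v_R = (−(17/30) + 11/12) / (2·(1/6)) = 21/20 m/s
check:
braking lasts T_s = (21/20)/3 = 0.3500 s
reaction-phase robot travel = 1.0500·0.1000 = 0.1050 m
braking distance = 1.0500²/(2·3.0000) = 0.1837 m
human over T_r+T_s: 1.4000·(0.1000+0.3500) = 0.6300 m
residual clearance needed = 0.2500+0.0000+0.0400 = 0.2900 m
sum ≈ 0.1050+0.1837+0.6300+0.2900 ≈ 1.2087 m = S ✓

v_R_max = 21/20 m/s = 1.0500 m/s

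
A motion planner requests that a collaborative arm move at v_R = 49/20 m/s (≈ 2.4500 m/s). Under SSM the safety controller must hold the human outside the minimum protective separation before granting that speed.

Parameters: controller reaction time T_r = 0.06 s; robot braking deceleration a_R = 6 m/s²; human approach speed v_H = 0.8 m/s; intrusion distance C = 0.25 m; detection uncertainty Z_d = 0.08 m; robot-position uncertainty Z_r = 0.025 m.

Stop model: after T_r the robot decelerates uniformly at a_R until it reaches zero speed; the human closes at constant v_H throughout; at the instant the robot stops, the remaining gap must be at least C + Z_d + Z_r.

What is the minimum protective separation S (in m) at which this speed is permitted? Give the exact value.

S_min = 2203/1600 m = 1.3769 m

stop time T_s = (49/20)/6 = 0.4083 s
robot in T_r: 2.4500·0.0600 = 0.1470 m
robot covers 2.4500·0.4083 − ½·6.0000·0.4083² = 0.5002 m while stopping
human over T_r+T_s: 0.8000·(0.0600+0.4083) = 0.3747 m
C+Z_d+Z_r = 0.2500+0.0800+0.0250 = 0.3550 m
S_min ≈ 0.1470+0.5002+0.3747+0.3550  ⇒  S_min = 2203/1600 m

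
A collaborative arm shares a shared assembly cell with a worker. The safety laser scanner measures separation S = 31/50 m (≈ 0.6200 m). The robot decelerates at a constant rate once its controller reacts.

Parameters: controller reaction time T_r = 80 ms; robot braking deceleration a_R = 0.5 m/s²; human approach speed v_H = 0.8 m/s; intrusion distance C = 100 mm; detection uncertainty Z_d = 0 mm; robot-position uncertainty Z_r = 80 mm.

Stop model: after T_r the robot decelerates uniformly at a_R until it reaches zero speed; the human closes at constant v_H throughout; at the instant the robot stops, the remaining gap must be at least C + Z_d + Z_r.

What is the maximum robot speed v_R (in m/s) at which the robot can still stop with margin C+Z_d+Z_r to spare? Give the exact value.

at the boundary: (1)·v² + (42/25)·v + (-47/125) = 0
  disc = (42/25)² − 4·(1)·(-47/125) = 2704/625 ; √disc = 52/25
  v_R = (−(42/25) + 52/25) / (2·(1)) = 1/5 m/s
check:
T_s = v_R/a_R = (1/5)/(1/2) = 0.4000 s
reaction-phase robot travel = 0.2000·0.0800 = 0.0160 m
robot covers 0.2000·0.4000 − ½·0.5000·0.4000² = 0.0400 m while stopping
human over T_r+T_s: 0.8000·(0.0800+0.4000) = 0.3840 m
C+Z_d+Z_r = 0.1000+0.0000+0.0800 = 0.1800 m
sum ≈ 0.0160+0.0400+0.3840+0.1800 ≈ 0.6200 m = S ✓

v_R_max = 1/5 m/s = 0.2000 m/s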